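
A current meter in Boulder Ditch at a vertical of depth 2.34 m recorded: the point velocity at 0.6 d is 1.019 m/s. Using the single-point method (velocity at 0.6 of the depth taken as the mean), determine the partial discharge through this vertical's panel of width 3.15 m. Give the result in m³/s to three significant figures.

v̄ = v₀.₆ = 1.019 m/s
q = v̄ × d × w = 1.019 × 2.34 × 3.15 = 7.511 m³/s

7.51 m³/s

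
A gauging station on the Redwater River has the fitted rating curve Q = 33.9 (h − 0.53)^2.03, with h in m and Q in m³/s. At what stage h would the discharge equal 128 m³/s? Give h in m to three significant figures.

2.45 m

h − h₀ = (Q/C)^(1/b) = (128/33.9)^(1/2.03) = 1.924 m
h = 0.53 + 1.924 = 2.454 m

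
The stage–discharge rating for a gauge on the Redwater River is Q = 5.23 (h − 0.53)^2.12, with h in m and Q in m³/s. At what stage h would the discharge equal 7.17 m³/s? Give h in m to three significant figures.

1.69 m

h − h₀ = (Q/C)^(1/b) = (7.17/5.23)^(1/2.12) = 1.160 m
h = 0.53 + 1.160 = 1.690 m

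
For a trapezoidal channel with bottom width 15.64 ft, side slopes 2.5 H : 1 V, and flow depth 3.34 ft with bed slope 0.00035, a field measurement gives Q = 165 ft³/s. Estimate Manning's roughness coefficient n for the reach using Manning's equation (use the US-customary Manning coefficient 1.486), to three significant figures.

A = (b + z·y)·y = (15.64 + 2.5×3.34)×3.34 = 80.13 ft²
P = b + 2y√(1+z²) = 15.64 + 2×3.34×√(1+2.5²) = 33.63 ft
R = A/P = 80.13/33.63 = 2.383 ft
n = (1.486/Q)·A·R^(2/3)·S^(1/2) = (1.486/165) × 80.13 × 1.784 × 0.01871 = 0.02408

0.0241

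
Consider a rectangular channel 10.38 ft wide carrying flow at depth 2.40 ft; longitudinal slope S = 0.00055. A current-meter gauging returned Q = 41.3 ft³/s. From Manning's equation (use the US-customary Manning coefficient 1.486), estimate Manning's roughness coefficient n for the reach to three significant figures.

A = b·y = 10.38 × 2.40 = 24.91 ft²
P = b + 2y = 10.38 + 2×2.40 = 15.18 ft
R = A/P = 24.91/15.18 = 1.641 ft
n = (1.486/Q)·A·R^(2/3)·S^(1/2) = (1.486/41.3) × 24.91 × 1.391 × 0.02345 = 0.02925

0.0292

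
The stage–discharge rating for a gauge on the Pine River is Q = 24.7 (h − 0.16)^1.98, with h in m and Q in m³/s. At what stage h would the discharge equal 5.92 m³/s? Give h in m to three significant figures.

0.646 m

h − h₀ = (Q/C)^(1/b) = (5.92/24.7)^(1/1.98) = 0.4860 m
h = 0.16 + 0.4860 = 0.6460 m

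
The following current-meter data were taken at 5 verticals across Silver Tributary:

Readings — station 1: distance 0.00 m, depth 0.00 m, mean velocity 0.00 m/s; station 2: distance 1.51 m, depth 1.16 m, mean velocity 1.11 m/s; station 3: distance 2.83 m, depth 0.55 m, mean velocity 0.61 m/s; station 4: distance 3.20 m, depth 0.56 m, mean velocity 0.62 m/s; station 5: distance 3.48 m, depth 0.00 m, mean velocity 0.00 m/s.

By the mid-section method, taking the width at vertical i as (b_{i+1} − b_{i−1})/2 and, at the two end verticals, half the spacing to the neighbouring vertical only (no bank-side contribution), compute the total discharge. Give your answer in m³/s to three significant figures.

2.22 m³/s

w_2 = (2.83 − 0.00)/2 = 1.415 m; q_2 = 1.11 × 1.16 × 1.415 = 1.822 m³/s
w_3 = (3.20 − 1.51)/2 = 0.845 m; q_3 = 0.61 × 0.55 × 0.845 = 0.2835 m³/s
w_4 = (3.48 − 2.83)/2 = 0.325 m; q_4 = 0.62 × 0.56 × 0.325 = 0.1128 m³/s
Stations 1, 5 contribute zero (depth or velocity is 0).
Q = Σ qᵢ = 2.218 m³/s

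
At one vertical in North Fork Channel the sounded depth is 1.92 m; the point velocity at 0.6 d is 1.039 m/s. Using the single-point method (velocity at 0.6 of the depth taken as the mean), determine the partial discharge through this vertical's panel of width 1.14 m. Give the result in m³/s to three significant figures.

v̄ = v₀.₆ = 1.039 m/s
q = v̄ × d × w = 1.039 × 1.92 × 1.14 = 2.274 m³/s

2.27 m³/s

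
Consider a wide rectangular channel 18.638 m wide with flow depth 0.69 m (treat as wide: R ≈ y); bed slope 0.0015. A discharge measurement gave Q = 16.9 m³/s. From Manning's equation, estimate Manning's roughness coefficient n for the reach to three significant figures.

0.0230

A = b·y = 18.638 × 0.69 = 12.86 m²
Wide channel: R ≈ y = 0.69 m
n = (1/Q)·A·R^(2/3)·S^(1/2) = (1/16.9) × 12.86 × 0.7808 × 0.03873 = 0.02301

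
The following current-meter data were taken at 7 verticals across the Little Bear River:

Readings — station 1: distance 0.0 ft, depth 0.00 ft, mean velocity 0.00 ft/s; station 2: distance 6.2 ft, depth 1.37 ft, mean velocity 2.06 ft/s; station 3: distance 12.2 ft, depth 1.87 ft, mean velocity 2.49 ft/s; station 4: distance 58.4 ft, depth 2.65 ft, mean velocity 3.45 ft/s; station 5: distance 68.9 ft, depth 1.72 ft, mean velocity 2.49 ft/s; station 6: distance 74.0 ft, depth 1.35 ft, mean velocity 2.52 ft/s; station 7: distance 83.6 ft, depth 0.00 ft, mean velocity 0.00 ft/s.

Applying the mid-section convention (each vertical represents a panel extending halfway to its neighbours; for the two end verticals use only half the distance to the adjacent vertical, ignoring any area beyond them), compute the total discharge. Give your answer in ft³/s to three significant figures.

456 ft³/s

w_2 = (12.2 − 0.0)/2 = 6.1 ft; q_2 = 2.06 × 1.37 × 6.1 = 17.22 ft³/s
w_3 = (58.4 − 6.2)/2 = 26.1 ft; q_3 = 2.49 × 1.87 × 26.1 = 121.5 ft³/s
w_4 = (68.9 − 12.2)/2 = 28.35 ft; q_4 = 3.45 × 2.65 × 28.35 = 259.2 ft³/s
w_5 = (74.0 − 58.4)/2 = 7.8 ft; q_5 = 2.49 × 1.72 × 7.8 = 33.41 ft³/s
w_6 = (83.6 − 68.9)/2 = 7.35 ft; q_6 = 2.52 × 1.35 × 7.35 = 25.00 ft³/s
Stations 1, 7 contribute zero (depth or velocity is 0).
Q = Σ qᵢ = 456.3 ft³/s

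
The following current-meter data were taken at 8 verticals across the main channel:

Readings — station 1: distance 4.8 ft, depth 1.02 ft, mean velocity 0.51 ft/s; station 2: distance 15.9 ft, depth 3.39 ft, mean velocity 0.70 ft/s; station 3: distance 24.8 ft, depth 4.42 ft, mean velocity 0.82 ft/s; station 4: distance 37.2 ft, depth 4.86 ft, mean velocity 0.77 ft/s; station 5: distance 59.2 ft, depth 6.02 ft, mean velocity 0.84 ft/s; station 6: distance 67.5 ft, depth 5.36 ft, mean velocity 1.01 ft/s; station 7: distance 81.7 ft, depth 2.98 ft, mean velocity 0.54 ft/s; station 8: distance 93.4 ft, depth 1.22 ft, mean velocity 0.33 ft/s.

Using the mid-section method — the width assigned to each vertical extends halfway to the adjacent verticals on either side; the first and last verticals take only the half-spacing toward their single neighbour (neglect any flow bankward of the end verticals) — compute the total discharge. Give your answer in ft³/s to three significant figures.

w_1 = (15.9 − 4.8)/2 = 5.55 ft; q_1 = 0.51 × 1.02 × 5.55 = 2.887 ft³/s
w_2 = (24.8 − 4.8)/2 = 10 ft; q_2 = 0.70 × 3.39 × 10 = 23.73 ft³/s
w_3 = (37.2 − 15.9)/2 = 10.65 ft; q_3 = 0.82 × 4.42 × 10.65 = 38.60 ft³/s
w_4 = (59.2 − 24.8)/2 = 17.2 ft; q_4 = 0.77 × 4.86 × 17.2 = 64.37 ft³/s
w_5 = (67.5 − 37.2)/2 = 15.15 ft; q_5 = 0.84 × 6.02 × 15.15 = 76.61 ft³/s
w_6 = (81.7 − 59.2)/2 = 11.25 ft; q_6 = 1.01 × 5.36 × 11.25 = 60.90 ft³/s
w_7 = (93.4 − 67.5)/2 = 12.95 ft; q_7 = 0.54 × 2.98 × 12.95 = 20.84 ft³/s
w_8 = (93.4 − 81.7)/2 = 5.85 ft; q_8 = 0.33 × 1.22 × 5.85 = 2.355 ft³/s
Q = Σ qᵢ = 290.3 ft³/s

290 ft³/s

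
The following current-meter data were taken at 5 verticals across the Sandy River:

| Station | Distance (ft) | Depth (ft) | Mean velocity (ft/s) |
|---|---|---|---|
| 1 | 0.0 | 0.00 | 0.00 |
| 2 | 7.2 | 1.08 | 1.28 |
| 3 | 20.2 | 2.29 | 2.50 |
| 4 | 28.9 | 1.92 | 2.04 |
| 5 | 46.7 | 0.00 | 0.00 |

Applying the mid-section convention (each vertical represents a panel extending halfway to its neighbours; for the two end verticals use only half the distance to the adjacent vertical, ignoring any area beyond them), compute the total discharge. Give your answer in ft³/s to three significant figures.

w_2 = (20.2 − 0.0)/2 = 10.1 ft; q_2 = 1.28 × 1.08 × 10.1 = 13.96 ft³/s
w_3 = (28.9 − 7.2)/2 = 10.85 ft; q_3 = 2.50 × 2.29 × 10.85 = 62.12 ft³/s
w_4 = (46.7 − 20.2)/2 = 13.25 ft; q_4 = 2.04 × 1.92 × 13.25 = 51.90 ft³/s
Stations 1, 5 contribute zero (depth or velocity is 0).
Q = Σ qᵢ = 128.0 ft³/s

128 ft³/s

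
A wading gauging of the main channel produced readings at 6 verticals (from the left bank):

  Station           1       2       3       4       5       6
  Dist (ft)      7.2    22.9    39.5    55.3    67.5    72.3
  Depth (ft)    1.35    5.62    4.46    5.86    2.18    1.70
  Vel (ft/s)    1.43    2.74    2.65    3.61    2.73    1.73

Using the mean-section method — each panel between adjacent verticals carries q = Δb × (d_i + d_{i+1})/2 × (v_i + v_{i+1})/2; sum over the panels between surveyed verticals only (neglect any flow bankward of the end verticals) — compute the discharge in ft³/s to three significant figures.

Panel 1-2: Δb = 15.7 ft, d̄ = (1.35+5.62)/2 = 3.485, v̄ = (1.43+2.74)/2 = 2.085 → q = 15.7×3.485×2.085 = 114.1 ft³/s
Panel 2-3: Δb = 16.6 ft, d̄ = (5.62+4.46)/2 = 5.04, v̄ = (2.74+2.65)/2 = 2.695 → q = 16.6×5.04×2.695 = 225.5 ft³/s
Panel 3-4: Δb = 15.8 ft, d̄ = (4.46+5.86)/2 = 5.16, v̄ = (2.65+3.61)/2 = 3.13 → q = 15.8×5.16×3.13 = 255.2 ft³/s
Panel 4-5: Δb = 12.2 ft, d̄ = (5.86+2.18)/2 = 4.02, v̄ = (3.61+2.73)/2 = 3.17 → q = 12.2×4.02×3.17 = 155.5 ft³/s
Panel 5-6: Δb = 4.8 ft, d̄ = (2.18+1.70)/2 = 1.94, v̄ = (2.73+1.73)/2 = 2.23 → q = 4.8×1.94×2.23 = 20.77 ft³/s
Q = Σ q = 771.0 ft³/s

771 ft³/s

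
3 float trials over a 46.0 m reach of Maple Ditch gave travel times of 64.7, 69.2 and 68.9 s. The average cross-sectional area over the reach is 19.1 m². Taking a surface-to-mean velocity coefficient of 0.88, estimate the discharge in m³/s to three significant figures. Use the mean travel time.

11.4 m³/s

t̄ = (64.7 + 69.2 + 68.9) / 3 = 67.6 s
v_surface = L / t̄ = 46.0 / 67.6 = 0.6805 m/s
v_mean = 0.88 × 0.6805 = 0.5988 m/s
Q = A × v_mean = 19.1 × 0.5988 = 11.44 m³/s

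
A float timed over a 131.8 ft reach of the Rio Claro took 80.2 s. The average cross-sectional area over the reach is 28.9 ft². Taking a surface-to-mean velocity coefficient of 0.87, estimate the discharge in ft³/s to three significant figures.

41.3 ft³/s

v_surface = L / t̄ = 131.8 / 80.2 = 1.643 ft/s
v_mean = 0.87 × 1.643 = 1.430 ft/s
Q = A × v_mean = 28.9 × 1.430 = 41.32 ft³/s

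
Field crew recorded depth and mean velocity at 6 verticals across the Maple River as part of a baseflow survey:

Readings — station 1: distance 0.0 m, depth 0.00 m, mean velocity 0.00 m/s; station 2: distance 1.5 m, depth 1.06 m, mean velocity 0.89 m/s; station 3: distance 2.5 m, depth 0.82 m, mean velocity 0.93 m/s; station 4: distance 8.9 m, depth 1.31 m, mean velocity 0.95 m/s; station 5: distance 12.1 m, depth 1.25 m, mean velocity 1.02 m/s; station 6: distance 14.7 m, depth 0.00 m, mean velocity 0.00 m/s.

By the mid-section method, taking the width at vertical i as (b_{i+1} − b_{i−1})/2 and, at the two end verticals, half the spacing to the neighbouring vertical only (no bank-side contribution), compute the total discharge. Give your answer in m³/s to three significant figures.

w_2 = (2.5 − 0.0)/2 = 1.25 m; q_2 = 0.89 × 1.06 × 1.25 = 1.179 m³/s
w_3 = (8.9 − 1.5)/2 = 3.7 m; q_3 = 0.93 × 0.82 × 3.7 = 2.822 m³/s
w_4 = (12.1 − 2.5)/2 = 4.8 m; q_4 = 0.95 × 1.31 × 4.8 = 5.974 m³/s
w_5 = (14.7 − 8.9)/2 = 2.9 m; q_5 = 1.02 × 1.25 × 2.9 = 3.698 m³/s
Stations 1, 6 contribute zero (depth or velocity is 0).
Q = Σ qᵢ = 13.67 m³/s

13.7 m³/s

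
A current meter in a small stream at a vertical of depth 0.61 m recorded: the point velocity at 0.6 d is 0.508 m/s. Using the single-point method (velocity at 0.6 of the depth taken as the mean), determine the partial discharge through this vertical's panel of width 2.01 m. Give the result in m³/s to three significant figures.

0.623 m³/s

v̄ = v₀.₆ = 0.508 m/s
q = v̄ × d × w = 0.5080 × 0.61 × 2.01 = 0.6229 m³/s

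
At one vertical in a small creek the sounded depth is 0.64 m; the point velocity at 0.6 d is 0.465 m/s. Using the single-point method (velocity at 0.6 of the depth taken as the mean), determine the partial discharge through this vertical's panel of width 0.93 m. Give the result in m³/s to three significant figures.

0.277 m³/s

v̄ = v₀.₆ = 0.465 m/s
q = v̄ × d × w = 0.4650 × 0.64 × 0.93 = 0.2768 m³/s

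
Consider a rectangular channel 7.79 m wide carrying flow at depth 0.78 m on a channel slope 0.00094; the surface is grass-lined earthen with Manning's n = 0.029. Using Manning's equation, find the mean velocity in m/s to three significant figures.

0.793 m/s

A = b·y = 7.79 × 0.78 = 6.076 m²
P = b + 2y = 7.79 + 2×0.78 = 9.350 m
R = A/P = 6.076/9.350 = 0.6499 m
Q = (1/n)·A·R^(2/3)·S^(1/2) = (1/0.029) × 6.076 × 0.6499^(2/3) × 0.00094^(1/2) = 4.820 m³/s
V = Q/A = 4.820/6.076 = 0.7932 m/s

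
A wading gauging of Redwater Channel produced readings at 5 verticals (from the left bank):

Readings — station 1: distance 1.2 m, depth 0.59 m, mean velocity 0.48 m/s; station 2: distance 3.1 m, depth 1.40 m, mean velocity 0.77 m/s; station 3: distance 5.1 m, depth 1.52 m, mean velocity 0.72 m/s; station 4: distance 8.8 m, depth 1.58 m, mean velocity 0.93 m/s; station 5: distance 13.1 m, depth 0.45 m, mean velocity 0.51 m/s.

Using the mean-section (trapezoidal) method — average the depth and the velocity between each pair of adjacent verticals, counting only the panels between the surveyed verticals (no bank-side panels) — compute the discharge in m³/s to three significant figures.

11.2 m³/s

Panel 1-2: Δb = 1.9 m, d̄ = (0.59+1.40)/2 = 0.995, v̄ = (0.48+0.77)/2 = 0.625 → q = 1.9×0.995×0.625 = 1.182 m³/s
Panel 2-3: Δb = 2 m, d̄ = (1.40+1.52)/2 = 1.46, v̄ = (0.77+0.72)/2 = 0.745 → q = 2×1.46×0.745 = 2.175 m³/s
Panel 3-4: Δb = 3.7 m, d̄ = (1.52+1.58)/2 = 1.55, v̄ = (0.72+0.93)/2 = 0.825 → q = 3.7×1.55×0.825 = 4.731 m³/s
Panel 4-5: Δb = 4.3 m, d̄ = (1.58+0.45)/2 = 1.015, v̄ = (0.93+0.51)/2 = 0.72 → q = 4.3×1.015×0.72 = 3.142 m³/s
Q = Σ q = 11.23 m³/s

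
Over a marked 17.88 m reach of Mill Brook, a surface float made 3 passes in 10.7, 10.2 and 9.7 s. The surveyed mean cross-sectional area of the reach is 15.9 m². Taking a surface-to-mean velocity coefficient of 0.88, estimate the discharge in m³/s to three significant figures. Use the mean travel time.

24.5 m³/s

t̄ = (10.7 + 10.2 + 9.7) / 3 = 10.2 s
v_surface = L / t̄ = 17.88 / 10.2 = 1.753 m/s
v_mean = 0.88 × 1.753 = 1.543 m/s
Q = A × v_mean = 15.9 × 1.543 = 24.53 m³/s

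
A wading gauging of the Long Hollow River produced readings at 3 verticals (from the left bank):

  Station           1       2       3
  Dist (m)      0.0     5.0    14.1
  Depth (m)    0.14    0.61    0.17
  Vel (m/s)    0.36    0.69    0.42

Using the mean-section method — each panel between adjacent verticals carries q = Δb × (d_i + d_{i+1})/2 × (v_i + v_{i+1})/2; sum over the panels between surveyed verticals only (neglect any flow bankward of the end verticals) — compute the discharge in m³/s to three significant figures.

2.95 m³/s

Panel 1-2: Δb = 5 m, d̄ = (0.14+0.61)/2 = 0.375, v̄ = (0.36+0.69)/2 = 0.525 → q = 5×0.375×0.525 = 0.9844 m³/s
Panel 2-3: Δb = 9.1 m, d̄ = (0.61+0.17)/2 = 0.39, v̄ = (0.69+0.42)/2 = 0.555 → q = 9.1×0.39×0.555 = 1.970 m³/s
Q = Σ q = 2.954 m³/s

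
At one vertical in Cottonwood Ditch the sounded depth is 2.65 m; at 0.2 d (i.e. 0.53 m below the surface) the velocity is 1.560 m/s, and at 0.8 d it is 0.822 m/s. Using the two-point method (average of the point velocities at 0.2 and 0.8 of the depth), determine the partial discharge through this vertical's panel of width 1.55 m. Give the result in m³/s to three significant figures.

v̄ = (1.560 + 0.822) / 2 = 1.191 m/s
q = v̄ × d × w = 1.191 × 2.65 × 1.55 = 4.892 m³/s

4.89 m³/s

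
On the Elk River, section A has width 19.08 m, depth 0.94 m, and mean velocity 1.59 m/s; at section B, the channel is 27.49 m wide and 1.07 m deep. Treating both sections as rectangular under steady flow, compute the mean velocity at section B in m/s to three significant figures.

0.969 m/s

Q = A₁V₁ = (19.08×0.94) × 1.59 = 28.52 m³/s
A₂ = 27.49 × 1.07 = 29.41 m²
V₂ = Q/A₂ = 28.52/29.41 = 0.9695 m/s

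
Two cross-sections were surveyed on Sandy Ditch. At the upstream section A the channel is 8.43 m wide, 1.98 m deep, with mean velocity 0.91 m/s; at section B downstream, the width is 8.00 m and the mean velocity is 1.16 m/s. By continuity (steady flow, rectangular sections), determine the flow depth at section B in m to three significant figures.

Q = A₁V₁ = (8.43×1.98) × 0.91 = 15.19 m³/s
d₂ = Q/(b₂ V₂) = 15.19/(8.00×1.16) = 1.637 m

1.64 m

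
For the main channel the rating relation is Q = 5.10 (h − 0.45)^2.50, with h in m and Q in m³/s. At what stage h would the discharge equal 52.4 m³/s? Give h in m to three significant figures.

2.99 m

h − h₀ = (Q/C)^(1/b) = (52.4/5.10)^(1/2.50) = 2.539 m
h = 0.45 + 2.539 = 2.989 m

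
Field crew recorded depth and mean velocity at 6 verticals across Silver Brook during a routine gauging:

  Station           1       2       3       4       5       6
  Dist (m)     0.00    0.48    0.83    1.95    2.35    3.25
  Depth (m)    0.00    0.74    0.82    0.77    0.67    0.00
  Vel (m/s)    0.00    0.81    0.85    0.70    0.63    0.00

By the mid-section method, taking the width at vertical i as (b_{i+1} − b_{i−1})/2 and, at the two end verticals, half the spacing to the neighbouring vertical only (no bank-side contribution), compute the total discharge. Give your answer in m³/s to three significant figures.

1.45 m³/s

w_2 = (0.83 − 0.00)/2 = 0.415 m; q_2 = 0.81 × 0.74 × 0.415 = 0.2488 m³/s
w_3 = (1.95 − 0.48)/2 = 0.735 m; q_3 = 0.85 × 0.82 × 0.735 = 0.5123 m³/s
w_4 = (2.35 − 0.83)/2 = 0.76 m; q_4 = 0.70 × 0.77 × 0.76 = 0.4096 m³/s
w_5 = (3.25 − 1.95)/2 = 0.65 m; q_5 = 0.63 × 0.67 × 0.65 = 0.2744 m³/s
Stations 1, 6 contribute zero (depth or velocity is 0).
Q = Σ qᵢ = 1.445 m³/s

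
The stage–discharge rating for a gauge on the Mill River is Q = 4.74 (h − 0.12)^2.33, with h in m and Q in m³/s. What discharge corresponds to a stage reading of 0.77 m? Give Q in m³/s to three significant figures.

1.74 m³/s

Q = 4.74 × (0.77 − 0.12)^2.33 = 4.74 × 0.65^2.33 = 1.737 m³/s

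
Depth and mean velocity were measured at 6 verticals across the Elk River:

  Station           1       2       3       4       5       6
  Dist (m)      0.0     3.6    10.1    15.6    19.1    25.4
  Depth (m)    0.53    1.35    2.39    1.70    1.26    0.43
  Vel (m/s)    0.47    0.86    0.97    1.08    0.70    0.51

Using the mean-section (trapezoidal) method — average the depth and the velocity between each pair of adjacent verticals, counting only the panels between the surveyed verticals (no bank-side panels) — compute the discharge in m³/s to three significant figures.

32.7 m³/s

Panel 1-2: Δb = 3.6 m, d̄ = (0.53+1.35)/2 = 0.94, v̄ = (0.47+0.86)/2 = 0.665 → q = 3.6×0.94×0.665 = 2.250 m³/s
Panel 2-3: Δb = 6.5 m, d̄ = (1.35+2.39)/2 = 1.87, v̄ = (0.86+0.97)/2 = 0.915 → q = 6.5×1.87×0.915 = 11.12 m³/s
Panel 3-4: Δb = 5.5 m, d̄ = (2.39+1.70)/2 = 2.045, v̄ = (0.97+1.08)/2 = 1.025 → q = 5.5×2.045×1.025 = 11.53 m³/s
Panel 4-5: Δb = 3.5 m, d̄ = (1.70+1.26)/2 = 1.48, v̄ = (1.08+0.70)/2 = 0.89 → q = 3.5×1.48×0.89 = 4.610 m³/s
Panel 5-6: Δb = 6.3 m, d̄ = (1.26+0.43)/2 = 0.845, v̄ = (0.70+0.51)/2 = 0.605 → q = 6.3×0.845×0.605 = 3.221 m³/s
Q = Σ q = 32.73 m³/s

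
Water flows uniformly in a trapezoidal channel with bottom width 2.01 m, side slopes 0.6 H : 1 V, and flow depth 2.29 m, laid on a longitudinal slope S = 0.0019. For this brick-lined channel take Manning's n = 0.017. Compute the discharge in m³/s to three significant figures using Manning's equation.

A = (b + z·y)·y = (2.01 + 0.6×2.29)×2.29 = 7.749 m²
P = b + 2y√(1+z²) = 2.01 + 2×2.29×√(1+0.6²) = 7.351 m
R = A/P = 7.749/7.351 = 1.054 m
Q = (1/n)·A·R^(2/3)·S^(1/2) = (1/0.017) × 7.749 × 1.054^(2/3) × 0.0019^(1/2) = 20.58 m³/s

20.6 m³/s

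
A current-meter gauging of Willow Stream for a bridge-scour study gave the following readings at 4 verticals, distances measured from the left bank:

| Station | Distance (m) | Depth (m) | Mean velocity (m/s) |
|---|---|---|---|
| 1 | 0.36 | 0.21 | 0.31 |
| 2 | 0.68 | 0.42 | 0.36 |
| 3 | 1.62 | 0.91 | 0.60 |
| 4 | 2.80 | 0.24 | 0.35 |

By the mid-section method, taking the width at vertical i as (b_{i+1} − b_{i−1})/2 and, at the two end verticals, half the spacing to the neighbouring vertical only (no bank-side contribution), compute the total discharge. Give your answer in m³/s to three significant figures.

0.734 m³/s

w_1 = (0.68 − 0.36)/2 = 0.16 m; q_1 = 0.31 × 0.21 × 0.16 = 0.01042 m³/s
w_2 = (1.62 − 0.36)/2 = 0.63 m; q_2 = 0.36 × 0.42 × 0.63 = 0.09526 m³/s
w_3 = (2.80 − 0.68)/2 = 1.06 m; q_3 = 0.60 × 0.91 × 1.06 = 0.5788 m³/s
w_4 = (2.80 − 1.62)/2 = 0.59 m; q_4 = 0.35 × 0.24 × 0.59 = 0.04956 m³/s
Q = Σ qᵢ = 0.7340 m³/s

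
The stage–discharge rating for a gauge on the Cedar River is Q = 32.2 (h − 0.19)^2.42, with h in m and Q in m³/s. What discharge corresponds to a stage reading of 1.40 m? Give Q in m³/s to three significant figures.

Q = 32.2 × (1.40 − 0.19)^2.42 = 32.2 × 1.21^2.42 = 51.07 m³/s

51.1 m³/s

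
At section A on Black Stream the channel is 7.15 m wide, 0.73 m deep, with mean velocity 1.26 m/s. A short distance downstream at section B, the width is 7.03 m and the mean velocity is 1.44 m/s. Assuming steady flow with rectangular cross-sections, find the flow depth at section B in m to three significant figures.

0.650 m

Q = A₁V₁ = (7.15×0.73) × 1.26 = 6.577 m³/s
d₂ = Q/(b₂ V₂) = 6.577/(7.03×1.44) = 0.6497 m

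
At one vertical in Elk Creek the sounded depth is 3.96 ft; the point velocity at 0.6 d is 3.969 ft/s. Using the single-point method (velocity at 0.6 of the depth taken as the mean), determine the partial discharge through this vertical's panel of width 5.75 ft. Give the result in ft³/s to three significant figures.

v̄ = v₀.₆ = 3.969 ft/s
q = v̄ × d × w = 3.969 × 3.96 × 5.75 = 90.37 ft³/s

90.4 ft³/s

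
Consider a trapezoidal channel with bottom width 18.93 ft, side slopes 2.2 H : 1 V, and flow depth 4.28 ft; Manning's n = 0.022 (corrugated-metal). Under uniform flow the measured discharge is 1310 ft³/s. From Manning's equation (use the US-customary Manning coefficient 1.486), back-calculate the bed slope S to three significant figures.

0.00575

A = (b + z·y)·y = (18.93 + 2.2×4.28)×4.28 = 121.3 ft²
P = b + 2y√(1+z²) = 18.93 + 2×4.28×√(1+2.2²) = 39.62 ft
R = A/P = 121.3/39.62 = 3.062 ft
S = (Q·n / (1.486·A·R^(2/3)))² = (1310×0.022 / (1.486×121.3×2.109))² = 0.005746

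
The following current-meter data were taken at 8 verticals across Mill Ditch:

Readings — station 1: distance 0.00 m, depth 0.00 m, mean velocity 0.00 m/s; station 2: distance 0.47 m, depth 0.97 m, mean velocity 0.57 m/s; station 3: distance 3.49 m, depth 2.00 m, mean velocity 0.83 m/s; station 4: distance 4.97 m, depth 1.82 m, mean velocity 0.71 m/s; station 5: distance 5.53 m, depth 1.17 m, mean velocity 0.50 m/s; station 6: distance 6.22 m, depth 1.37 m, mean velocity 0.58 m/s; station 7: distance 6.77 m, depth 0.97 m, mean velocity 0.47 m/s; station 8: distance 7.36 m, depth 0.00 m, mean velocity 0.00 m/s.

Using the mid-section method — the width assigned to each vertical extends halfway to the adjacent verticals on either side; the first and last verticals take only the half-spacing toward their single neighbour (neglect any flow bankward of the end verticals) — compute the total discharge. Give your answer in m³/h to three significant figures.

w_2 = (3.49 − 0.00)/2 = 1.745 m; q_2 = 0.57 × 0.97 × 1.745 = 0.9648 m³/s
w_3 = (4.97 − 0.47)/2 = 2.25 m; q_3 = 0.83 × 2.00 × 2.25 = 3.735 m³/s
w_4 = (5.53 − 3.49)/2 = 1.02 m; q_4 = 0.71 × 1.82 × 1.02 = 1.318 m³/s
w_5 = (6.22 − 4.97)/2 = 0.625 m; q_5 = 0.50 × 1.17 × 0.625 = 0.3656 m³/s
w_6 = (6.77 − 5.53)/2 = 0.62 m; q_6 = 0.58 × 1.37 × 0.62 = 0.4927 m³/s
w_7 = (7.36 − 6.22)/2 = 0.57 m; q_7 = 0.47 × 0.97 × 0.57 = 0.2599 m³/s
Stations 1, 8 contribute zero (depth or velocity is 0).
Q = Σ qᵢ = 7.136 m³/s
= 7.136 × 3600 = 25690 m³/h

25700 m³/h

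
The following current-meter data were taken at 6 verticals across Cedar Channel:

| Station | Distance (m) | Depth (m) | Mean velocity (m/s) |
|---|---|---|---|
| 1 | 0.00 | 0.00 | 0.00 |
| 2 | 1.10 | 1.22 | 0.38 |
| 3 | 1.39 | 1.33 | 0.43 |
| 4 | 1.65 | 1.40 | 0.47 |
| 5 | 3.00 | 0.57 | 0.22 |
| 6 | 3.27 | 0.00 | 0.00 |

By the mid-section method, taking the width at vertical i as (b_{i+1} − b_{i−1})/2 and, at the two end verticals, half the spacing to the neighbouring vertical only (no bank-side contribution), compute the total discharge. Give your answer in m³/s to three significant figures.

w_2 = (1.39 − 0.00)/2 = 0.695 m; q_2 = 0.38 × 1.22 × 0.695 = 0.3222 m³/s
w_3 = (1.65 − 1.10)/2 = 0.275 m; q_3 = 0.43 × 1.33 × 0.275 = 0.1573 m³/s
w_4 = (3.00 − 1.39)/2 = 0.805 m; q_4 = 0.47 × 1.40 × 0.805 = 0.5297 m³/s
w_5 = (3.27 − 1.65)/2 = 0.81 m; q_5 = 0.22 × 0.57 × 0.81 = 0.1016 m³/s
Stations 1, 6 contribute zero (depth or velocity is 0).
Q = Σ qᵢ = 1.111 m³/s

1.11 m³/s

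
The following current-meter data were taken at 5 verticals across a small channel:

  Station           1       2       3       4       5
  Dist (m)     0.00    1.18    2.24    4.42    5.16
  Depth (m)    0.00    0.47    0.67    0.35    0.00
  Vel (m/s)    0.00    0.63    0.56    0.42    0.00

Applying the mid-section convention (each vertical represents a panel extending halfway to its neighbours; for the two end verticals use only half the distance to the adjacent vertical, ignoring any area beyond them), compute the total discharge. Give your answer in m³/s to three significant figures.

1.15 m³/s

w_2 = (2.24 − 0.00)/2 = 1.12 m; q_2 = 0.63 × 0.47 × 1.12 = 0.3316 m³/s
w_3 = (4.42 − 1.18)/2 = 1.62 m; q_3 = 0.56 × 0.67 × 1.62 = 0.6078 m³/s
w_4 = (5.16 − 2.24)/2 = 1.46 m; q_4 = 0.42 × 0.35 × 1.46 = 0.2146 m³/s
Stations 1, 5 contribute zero (depth or velocity is 0).
Q = Σ qᵢ = 1.154 m³/s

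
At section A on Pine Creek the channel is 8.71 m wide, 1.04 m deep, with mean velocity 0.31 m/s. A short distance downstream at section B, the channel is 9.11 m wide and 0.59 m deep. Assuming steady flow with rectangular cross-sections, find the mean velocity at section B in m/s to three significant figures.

0.522 m/s

Q = A₁V₁ = (8.71×1.04) × 0.31 = 2.808 m³/s
A₂ = 9.11 × 0.59 = 5.375 m²
V₂ = Q/A₂ = 2.808/5.375 = 0.5224 m/s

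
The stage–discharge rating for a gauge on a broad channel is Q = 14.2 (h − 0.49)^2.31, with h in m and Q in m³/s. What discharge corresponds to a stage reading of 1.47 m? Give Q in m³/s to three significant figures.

13.6 m³/s

Q = 14.2 × (1.47 − 0.49)^2.31 = 14.2 × 0.98^2.31 = 13.55 m³/s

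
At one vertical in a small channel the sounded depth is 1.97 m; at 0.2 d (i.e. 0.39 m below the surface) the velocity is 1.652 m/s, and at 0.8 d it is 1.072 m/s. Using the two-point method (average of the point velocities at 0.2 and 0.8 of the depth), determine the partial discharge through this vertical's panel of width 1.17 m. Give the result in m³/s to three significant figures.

3.14 m³/s

v̄ = (1.652 + 1.072) / 2 = 1.362 m/s
q = v̄ × d × w = 1.362 × 1.97 × 1.17 = 3.139 m³/s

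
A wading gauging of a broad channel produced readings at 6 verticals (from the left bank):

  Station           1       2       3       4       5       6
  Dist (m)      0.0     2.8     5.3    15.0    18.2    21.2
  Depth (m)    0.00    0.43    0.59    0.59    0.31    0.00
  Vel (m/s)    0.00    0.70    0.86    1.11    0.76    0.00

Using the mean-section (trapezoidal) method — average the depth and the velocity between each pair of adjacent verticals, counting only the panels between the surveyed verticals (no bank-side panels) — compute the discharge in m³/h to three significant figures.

30100 m³/h

Panel 1-2: Δb = 2.8 m, d̄ = (0.00+0.43)/2 = 0.215, v̄ = (0.00+0.70)/2 = 0.35 → q = 2.8×0.215×0.35 = 0.2107 m³/s
Panel 2-3: Δb = 2.5 m, d̄ = (0.43+0.59)/2 = 0.51, v̄ = (0.70+0.86)/2 = 0.78 → q = 2.5×0.51×0.78 = 0.9945 m³/s
Panel 3-4: Δb = 9.7 m, d̄ = (0.59+0.59)/2 = 0.59, v̄ = (0.86+1.11)/2 = 0.985 → q = 9.7×0.59×0.985 = 5.637 m³/s
Panel 4-5: Δb = 3.2 m, d̄ = (0.59+0.31)/2 = 0.45, v̄ = (1.11+0.76)/2 = 0.935 → q = 3.2×0.45×0.935 = 1.346 m³/s
Panel 5-6: Δb = 3 m, d̄ = (0.31+0.00)/2 = 0.155, v̄ = (0.76+0.00)/2 = 0.38 → q = 3×0.155×0.38 = 0.1767 m³/s
Q = Σ q = 8.365 m³/s
= 8.365 × 3600 = 30120 m³/h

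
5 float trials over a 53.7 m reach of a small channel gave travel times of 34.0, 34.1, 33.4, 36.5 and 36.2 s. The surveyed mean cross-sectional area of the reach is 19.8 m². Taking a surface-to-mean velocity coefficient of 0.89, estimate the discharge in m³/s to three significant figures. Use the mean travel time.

27.2 m³/s

t̄ = (34.0 + 34.1 + 33.4 + 36.5 + 36.2) / 5 = 34.84 s
v_surface = L / t̄ = 53.7 / 34.84 = 1.541 m/s
v_mean = 0.89 × 1.541 = 1.372 m/s
Q = A × v_mean = 19.8 × 1.372 = 27.16 m³/s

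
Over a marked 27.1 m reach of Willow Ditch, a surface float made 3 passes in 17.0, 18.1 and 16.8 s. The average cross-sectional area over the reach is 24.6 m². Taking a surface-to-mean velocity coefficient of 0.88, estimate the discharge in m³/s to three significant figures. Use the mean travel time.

33.9 m³/s

t̄ = (17.0 + 18.1 + 16.8) / 3 = 17.3 s
v_surface = L / t̄ = 27.1 / 17.3 = 1.566 m/s
v_mean = 0.88 × 1.566 = 1.378 m/s
Q = A × v_mean = 24.6 × 1.378 = 33.91 m³/s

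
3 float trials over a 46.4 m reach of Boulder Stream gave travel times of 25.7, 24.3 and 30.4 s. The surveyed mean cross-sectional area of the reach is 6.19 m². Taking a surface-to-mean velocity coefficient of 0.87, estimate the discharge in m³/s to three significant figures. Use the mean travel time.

t̄ = (25.7 + 24.3 + 30.4) / 3 = 26.8 s
v_surface = L / t̄ = 46.4 / 26.8 = 1.731 m/s
v_mean = 0.87 × 1.731 = 1.506 m/s
Q = A × v_mean = 6.19 × 1.506 = 9.324 m³/s

9.32 m³/s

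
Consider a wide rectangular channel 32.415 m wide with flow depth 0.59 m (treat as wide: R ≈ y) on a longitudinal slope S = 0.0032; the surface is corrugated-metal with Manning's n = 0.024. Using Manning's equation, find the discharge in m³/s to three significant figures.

A = b·y = 32.415 × 0.59 = 19.12 m²
Wide channel: R ≈ y = 0.59 m
Q = (1/n)·A·R^(2/3)·S^(1/2) = (1/0.024) × 19.12 × 0.5900^(2/3) × 0.0032^(1/2) = 31.71 m³/s

31.7 m³/s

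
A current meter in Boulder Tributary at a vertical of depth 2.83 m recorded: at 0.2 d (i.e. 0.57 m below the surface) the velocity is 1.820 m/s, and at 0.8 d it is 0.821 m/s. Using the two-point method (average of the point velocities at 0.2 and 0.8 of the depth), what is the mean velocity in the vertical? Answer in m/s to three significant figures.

v̄ = (1.820 + 0.821) / 2 = 1.321 m/s

1.32 m/s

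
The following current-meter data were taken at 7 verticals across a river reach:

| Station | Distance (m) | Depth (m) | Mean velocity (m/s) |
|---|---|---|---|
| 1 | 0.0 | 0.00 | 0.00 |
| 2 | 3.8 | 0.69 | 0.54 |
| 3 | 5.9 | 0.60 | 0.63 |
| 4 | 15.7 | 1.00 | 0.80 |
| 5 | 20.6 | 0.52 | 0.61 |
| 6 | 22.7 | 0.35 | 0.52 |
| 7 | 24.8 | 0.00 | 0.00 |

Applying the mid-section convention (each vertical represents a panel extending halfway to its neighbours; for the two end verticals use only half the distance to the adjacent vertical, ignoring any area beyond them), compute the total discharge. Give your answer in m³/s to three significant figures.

10.7 m³/s

w_2 = (5.9 − 0.0)/2 = 2.95 m; q_2 = 0.54 × 0.69 × 2.95 = 1.099 m³/s
w_3 = (15.7 − 3.8)/2 = 5.95 m; q_3 = 0.63 × 0.60 × 5.95 = 2.249 m³/s
w_4 = (20.6 − 5.9)/2 = 7.35 m; q_4 = 0.80 × 1.00 × 7.35 = 5.880 m³/s
w_5 = (22.7 − 15.7)/2 = 3.5 m; q_5 = 0.61 × 0.52 × 3.5 = 1.110 m³/s
w_6 = (24.8 − 20.6)/2 = 2.1 m; q_6 = 0.52 × 0.35 × 2.1 = 0.3822 m³/s
Stations 1, 7 contribute zero (depth or velocity is 0).
Q = Σ qᵢ = 10.72 m³/s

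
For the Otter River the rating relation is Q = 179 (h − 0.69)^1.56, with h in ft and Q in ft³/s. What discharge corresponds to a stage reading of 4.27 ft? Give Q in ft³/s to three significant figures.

1310 ft³/s

Q = 179 × (4.27 − 0.69)^1.56 = 179 × 3.58^1.56 = 1309 ft³/s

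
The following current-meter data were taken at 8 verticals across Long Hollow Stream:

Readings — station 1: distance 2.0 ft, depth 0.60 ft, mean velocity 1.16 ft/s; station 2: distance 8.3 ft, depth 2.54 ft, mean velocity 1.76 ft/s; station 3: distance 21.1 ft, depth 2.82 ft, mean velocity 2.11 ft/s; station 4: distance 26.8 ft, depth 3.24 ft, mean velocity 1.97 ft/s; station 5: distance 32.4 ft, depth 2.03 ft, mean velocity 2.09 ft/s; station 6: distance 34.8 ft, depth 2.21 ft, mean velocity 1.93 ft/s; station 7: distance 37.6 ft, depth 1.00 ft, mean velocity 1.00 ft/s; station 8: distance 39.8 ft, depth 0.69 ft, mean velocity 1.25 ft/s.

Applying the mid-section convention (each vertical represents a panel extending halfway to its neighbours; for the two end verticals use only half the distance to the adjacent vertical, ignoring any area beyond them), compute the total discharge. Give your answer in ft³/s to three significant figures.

w_1 = (8.3 − 2.0)/2 = 3.15 ft; q_1 = 1.16 × 0.60 × 3.15 = 2.192 ft³/s
w_2 = (21.1 − 2.0)/2 = 9.55 ft; q_2 = 1.76 × 2.54 × 9.55 = 42.69 ft³/s
w_3 = (26.8 − 8.3)/2 = 9.25 ft; q_3 = 2.11 × 2.82 × 9.25 = 55.04 ft³/s
w_4 = (32.4 − 21.1)/2 = 5.65 ft; q_4 = 1.97 × 3.24 × 5.65 = 36.06 ft³/s
w_5 = (34.8 − 26.8)/2 = 4 ft; q_5 = 2.09 × 2.03 × 4 = 16.97 ft³/s
w_6 = (37.6 − 32.4)/2 = 2.6 ft; q_6 = 1.93 × 2.21 × 2.6 = 11.09 ft³/s
w_7 = (39.8 − 34.8)/2 = 2.5 ft; q_7 = 1.00 × 1.00 × 2.5 = 2.500 ft³/s
w_8 = (39.8 − 37.6)/2 = 1.1 ft; q_8 = 1.25 × 0.69 × 1.1 = 0.9488 ft³/s
Q = Σ qᵢ = 167.5 ft³/s

167 ft³/s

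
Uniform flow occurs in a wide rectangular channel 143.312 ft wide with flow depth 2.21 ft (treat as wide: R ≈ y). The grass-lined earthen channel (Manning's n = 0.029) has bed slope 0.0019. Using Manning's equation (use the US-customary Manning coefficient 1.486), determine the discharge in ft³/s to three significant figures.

A = b·y = 143.312 × 2.21 = 316.7 ft²
Wide channel: R ≈ y = 2.21 ft
Q = (1.486/n)·A·R^(2/3)·S^(1/2) = (1.486/0.029) × 316.7 × 2.210^(2/3) × 0.0019^(1/2) = 1200 ft³/s

1200 ft³/s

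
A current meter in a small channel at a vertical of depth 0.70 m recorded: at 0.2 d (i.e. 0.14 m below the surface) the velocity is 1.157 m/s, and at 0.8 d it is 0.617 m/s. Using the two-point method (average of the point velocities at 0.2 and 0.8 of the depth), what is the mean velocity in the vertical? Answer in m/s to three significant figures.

v̄ = (1.157 + 0.617) / 2 = 0.8870 m/s

0.887 m/s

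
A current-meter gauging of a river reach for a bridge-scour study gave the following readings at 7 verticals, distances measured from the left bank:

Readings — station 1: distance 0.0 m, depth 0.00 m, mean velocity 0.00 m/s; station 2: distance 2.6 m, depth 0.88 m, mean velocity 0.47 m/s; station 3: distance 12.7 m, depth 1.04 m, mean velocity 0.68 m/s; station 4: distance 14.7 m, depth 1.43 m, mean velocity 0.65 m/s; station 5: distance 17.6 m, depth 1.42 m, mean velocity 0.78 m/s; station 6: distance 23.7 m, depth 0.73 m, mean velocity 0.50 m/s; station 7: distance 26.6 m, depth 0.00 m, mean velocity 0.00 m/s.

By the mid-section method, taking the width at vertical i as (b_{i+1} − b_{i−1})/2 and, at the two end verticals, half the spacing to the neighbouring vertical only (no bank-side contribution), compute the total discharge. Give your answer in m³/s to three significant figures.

15.8 m³/s

w_2 = (12.7 − 0.0)/2 = 6.35 m; q_2 = 0.47 × 0.88 × 6.35 = 2.626 m³/s
w_3 = (14.7 − 2.6)/2 = 6.05 m; q_3 = 0.68 × 1.04 × 6.05 = 4.279 m³/s
w_4 = (17.6 − 12.7)/2 = 2.45 m; q_4 = 0.65 × 1.43 × 2.45 = 2.277 m³/s
w_5 = (23.7 − 14.7)/2 = 4.5 m; q_5 = 0.78 × 1.42 × 4.5 = 4.984 m³/s
w_6 = (26.6 − 17.6)/2 = 4.5 m; q_6 = 0.50 × 0.73 × 4.5 = 1.643 m³/s
Stations 1, 7 contribute zero (depth or velocity is 0).
Q = Σ qᵢ = 15.81 m³/s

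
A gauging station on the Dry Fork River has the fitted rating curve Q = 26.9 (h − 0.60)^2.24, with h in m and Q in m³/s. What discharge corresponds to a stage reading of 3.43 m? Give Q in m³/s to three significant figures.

277 m³/s

Q = 26.9 × (3.43 − 0.60)^2.24 = 26.9 × 2.83^2.24 = 276.5 m³/s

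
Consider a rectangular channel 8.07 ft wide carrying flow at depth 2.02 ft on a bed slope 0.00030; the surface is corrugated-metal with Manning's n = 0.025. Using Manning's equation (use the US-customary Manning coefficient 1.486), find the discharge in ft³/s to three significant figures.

20.5 ft³/s

A = b·y = 8.07 × 2.02 = 16.30 ft²
P = b + 2y = 8.07 + 2×2.02 = 12.11 ft
R = A/P = 16.30/12.11 = 1.346 ft
Q = (1.486/n)·A·R^(2/3)·S^(1/2) = (1.486/0.025) × 16.30 × 1.346^(2/3) × 0.00030^(1/2) = 20.46 ft³/s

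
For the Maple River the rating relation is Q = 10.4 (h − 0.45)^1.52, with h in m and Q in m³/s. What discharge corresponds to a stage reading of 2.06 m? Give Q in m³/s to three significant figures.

Q = 10.4 × (2.06 − 0.45)^1.52 = 10.4 × 1.61^1.52 = 21.45 m³/s

21.4 m³/s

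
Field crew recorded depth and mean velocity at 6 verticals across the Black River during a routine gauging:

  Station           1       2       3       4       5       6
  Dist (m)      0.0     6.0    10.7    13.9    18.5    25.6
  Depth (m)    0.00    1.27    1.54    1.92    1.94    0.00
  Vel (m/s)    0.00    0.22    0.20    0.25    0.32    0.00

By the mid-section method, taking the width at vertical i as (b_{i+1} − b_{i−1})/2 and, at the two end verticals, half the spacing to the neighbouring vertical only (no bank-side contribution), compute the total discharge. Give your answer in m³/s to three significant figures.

w_2 = (10.7 − 0.0)/2 = 5.35 m; q_2 = 0.22 × 1.27 × 5.35 = 1.495 m³/s
w_3 = (13.9 − 6.0)/2 = 3.95 m; q_3 = 0.20 × 1.54 × 3.95 = 1.217 m³/s
w_4 = (18.5 − 10.7)/2 = 3.9 m; q_4 = 0.25 × 1.92 × 3.9 = 1.872 m³/s
w_5 = (25.6 − 13.9)/2 = 5.85 m; q_5 = 0.32 × 1.94 × 5.85 = 3.632 m³/s
Stations 1, 6 contribute zero (depth or velocity is 0).
Q = Σ qᵢ = 8.215 m³/s

8.22 m³/s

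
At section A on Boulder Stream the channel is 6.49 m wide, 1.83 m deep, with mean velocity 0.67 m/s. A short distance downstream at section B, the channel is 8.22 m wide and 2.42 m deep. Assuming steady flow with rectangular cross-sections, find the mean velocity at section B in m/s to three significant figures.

0.400 m/s

Q = A₁V₁ = (6.49×1.83) × 0.67 = 7.957 m³/s
A₂ = 8.22 × 2.42 = 19.89 m²
V₂ = Q/A₂ = 7.957/19.89 = 0.4000 m/s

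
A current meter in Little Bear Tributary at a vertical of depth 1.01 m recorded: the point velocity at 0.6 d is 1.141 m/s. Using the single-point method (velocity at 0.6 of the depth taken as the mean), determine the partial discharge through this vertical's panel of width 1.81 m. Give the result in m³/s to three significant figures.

v̄ = v₀.₆ = 1.141 m/s
q = v̄ × d × w = 1.141 × 1.01 × 1.81 = 2.086 m³/s

2.09 m³/s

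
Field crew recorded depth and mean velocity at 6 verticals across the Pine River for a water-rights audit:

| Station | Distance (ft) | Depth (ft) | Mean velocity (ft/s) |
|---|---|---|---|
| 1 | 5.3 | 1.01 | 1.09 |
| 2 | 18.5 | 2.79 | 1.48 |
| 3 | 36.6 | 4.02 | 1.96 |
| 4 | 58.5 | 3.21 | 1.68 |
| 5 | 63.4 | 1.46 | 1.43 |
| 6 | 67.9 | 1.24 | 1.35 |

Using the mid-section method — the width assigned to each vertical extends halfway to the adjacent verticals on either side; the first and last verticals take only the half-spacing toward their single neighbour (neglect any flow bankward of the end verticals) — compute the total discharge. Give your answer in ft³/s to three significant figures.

315 ft³/s

w_1 = (18.5 − 5.3)/2 = 6.6 ft; q_1 = 1.09 × 1.01 × 6.6 = 7.266 ft³/s
w_2 = (36.6 − 5.3)/2 = 15.65 ft; q_2 = 1.48 × 2.79 × 15.65 = 64.62 ft³/s
w_3 = (58.5 − 18.5)/2 = 20 ft; q_3 = 1.96 × 4.02 × 20 = 157.6 ft³/s
w_4 = (63.4 − 36.6)/2 = 13.4 ft; q_4 = 1.68 × 3.21 × 13.4 = 72.26 ft³/s
w_5 = (67.9 − 58.5)/2 = 4.7 ft; q_5 = 1.43 × 1.46 × 4.7 = 9.813 ft³/s
w_6 = (67.9 − 63.4)/2 = 2.25 ft; q_6 = 1.35 × 1.24 × 2.25 = 3.767 ft³/s
Q = Σ qᵢ = 315.3 ft³/s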